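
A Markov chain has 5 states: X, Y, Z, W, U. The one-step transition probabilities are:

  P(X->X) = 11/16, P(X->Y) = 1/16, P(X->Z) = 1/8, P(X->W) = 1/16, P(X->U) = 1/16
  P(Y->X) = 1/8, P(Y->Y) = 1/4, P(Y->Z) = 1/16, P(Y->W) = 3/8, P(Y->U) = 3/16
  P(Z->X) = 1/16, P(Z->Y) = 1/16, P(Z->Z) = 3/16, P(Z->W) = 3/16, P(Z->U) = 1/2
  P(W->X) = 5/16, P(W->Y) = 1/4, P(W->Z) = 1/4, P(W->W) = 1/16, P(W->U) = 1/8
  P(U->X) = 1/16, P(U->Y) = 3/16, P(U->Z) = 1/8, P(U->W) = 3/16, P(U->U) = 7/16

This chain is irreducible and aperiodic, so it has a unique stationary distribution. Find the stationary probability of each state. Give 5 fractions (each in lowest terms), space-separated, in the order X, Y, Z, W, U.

Answer: 165/554 42/277 40/277 44/277 137/554

Derivation:
The stationary distribution satisfies pi = pi * P, i.e.:
  pi_X = 11/16*pi_X + 1/8*pi_Y + 1/16*pi_Z + 5/16*pi_W + 1/16*pi_U
  pi_Y = 1/16*pi_X + 1/4*pi_Y + 1/16*pi_Z + 1/4*pi_W + 3/16*pi_U
  pi_Z = 1/8*pi_X + 1/16*pi_Y + 3/16*pi_Z + 1/4*pi_W + 1/8*pi_U
  pi_W = 1/16*pi_X + 3/8*pi_Y + 3/16*pi_Z + 1/16*pi_W + 3/16*pi_U
  pi_U = 1/16*pi_X + 3/16*pi_Y + 1/2*pi_Z + 1/8*pi_W + 7/16*pi_U
with normalization: pi_X + pi_Y + pi_Z + pi_W + pi_U = 1.

Using the first 4 balance equations plus normalization, the linear system A*pi = b is:
  [-5/16, 1/8, 1/16, 5/16, 1/16] . pi = 0
  [1/16, -3/4, 1/16, 1/4, 3/16] . pi = 0
  [1/8, 1/16, -13/16, 1/4, 1/8] . pi = 0
  [1/16, 3/8, 3/16, -15/16, 3/16] . pi = 0
  [1, 1, 1, 1, 1] . pi = 1

Solving yields:
  pi_X = 165/554
  pi_Y = 42/277
  pi_Z = 40/277
  pi_W = 44/277
  pi_U = 137/554

Verification (pi * P):
  165/554*11/16 + 42/277*1/8 + 40/277*1/16 + 44/277*5/16 + 137/554*1/16 = 165/554 = pi_X  (ok)
  165/554*1/16 + 42/277*1/4 + 40/277*1/16 + 44/277*1/4 + 137/554*3/16 = 42/277 = pi_Y  (ok)
  165/554*1/8 + 42/277*1/16 + 40/277*3/16 + 44/277*1/4 + 137/554*1/8 = 40/277 = pi_Z  (ok)
  165/554*1/16 + 42/277*3/8 + 40/277*3/16 + 44/277*1/16 + 137/554*3/16 = 44/277 = pi_W  (ok)
  165/554*1/16 + 42/277*3/16 + 40/277*1/2 + 44/277*1/8 + 137/554*7/16 = 137/554 = pi_U  (ok)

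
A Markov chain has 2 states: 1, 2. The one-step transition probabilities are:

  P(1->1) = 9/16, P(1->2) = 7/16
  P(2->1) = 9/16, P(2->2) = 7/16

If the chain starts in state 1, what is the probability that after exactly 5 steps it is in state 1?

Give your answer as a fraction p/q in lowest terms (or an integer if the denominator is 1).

Computing P^5 by repeated multiplication:
P^1 =
  1: [9/16, 7/16]
  2: [9/16, 7/16]
P^2 =
  1: [9/16, 7/16]
  2: [9/16, 7/16]
P^3 =
  1: [9/16, 7/16]
  2: [9/16, 7/16]
P^4 =
  1: [9/16, 7/16]
  2: [9/16, 7/16]
P^5 =
  1: [9/16, 7/16]
  2: [9/16, 7/16]

(P^5)[1 -> 1] = 9/16

Answer: 9/16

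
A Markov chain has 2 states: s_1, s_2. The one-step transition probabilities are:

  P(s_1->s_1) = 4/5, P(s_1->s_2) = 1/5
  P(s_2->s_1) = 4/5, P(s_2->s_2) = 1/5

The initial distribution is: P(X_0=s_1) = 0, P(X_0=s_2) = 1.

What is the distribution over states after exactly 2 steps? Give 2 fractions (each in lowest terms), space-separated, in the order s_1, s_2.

Propagating the distribution step by step (d_{t+1} = d_t * P):
d_0 = (s_1=0, s_2=1)
  d_1[s_1] = 0*4/5 + 1*4/5 = 4/5
  d_1[s_2] = 0*1/5 + 1*1/5 = 1/5
d_1 = (s_1=4/5, s_2=1/5)
  d_2[s_1] = 4/5*4/5 + 1/5*4/5 = 4/5
  d_2[s_2] = 4/5*1/5 + 1/5*1/5 = 1/5
d_2 = (s_1=4/5, s_2=1/5)

Answer: 4/5 1/5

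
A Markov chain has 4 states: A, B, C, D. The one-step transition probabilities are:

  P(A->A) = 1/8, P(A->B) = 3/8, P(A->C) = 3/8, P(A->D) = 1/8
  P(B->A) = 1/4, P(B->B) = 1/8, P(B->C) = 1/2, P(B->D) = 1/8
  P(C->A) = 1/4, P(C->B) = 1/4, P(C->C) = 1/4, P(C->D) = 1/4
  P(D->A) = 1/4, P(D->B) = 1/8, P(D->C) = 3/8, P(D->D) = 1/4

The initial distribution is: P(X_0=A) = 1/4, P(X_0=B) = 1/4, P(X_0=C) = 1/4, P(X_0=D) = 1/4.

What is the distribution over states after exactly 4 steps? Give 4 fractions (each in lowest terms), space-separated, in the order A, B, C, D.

Propagating the distribution step by step (d_{t+1} = d_t * P):
d_0 = (A=1/4, B=1/4, C=1/4, D=1/4)
  d_1[A] = 1/4*1/8 + 1/4*1/4 + 1/4*1/4 + 1/4*1/4 = 7/32
  d_1[B] = 1/4*3/8 + 1/4*1/8 + 1/4*1/4 + 1/4*1/8 = 7/32
  d_1[C] = 1/4*3/8 + 1/4*1/2 + 1/4*1/4 + 1/4*3/8 = 3/8
  d_1[D] = 1/4*1/8 + 1/4*1/8 + 1/4*1/4 + 1/4*1/4 = 3/16
d_1 = (A=7/32, B=7/32, C=3/8, D=3/16)
  d_2[A] = 7/32*1/8 + 7/32*1/4 + 3/8*1/4 + 3/16*1/4 = 57/256
  d_2[B] = 7/32*3/8 + 7/32*1/8 + 3/8*1/4 + 3/16*1/8 = 29/128
  d_2[C] = 7/32*3/8 + 7/32*1/2 + 3/8*1/4 + 3/16*3/8 = 91/256
  d_2[D] = 7/32*1/8 + 7/32*1/8 + 3/8*1/4 + 3/16*1/4 = 25/128
d_2 = (A=57/256, B=29/128, C=91/256, D=25/128)
  d_3[A] = 57/256*1/8 + 29/128*1/4 + 91/256*1/4 + 25/128*1/4 = 455/2048
  d_3[B] = 57/256*3/8 + 29/128*1/8 + 91/256*1/4 + 25/128*1/8 = 461/2048
  d_3[C] = 57/256*3/8 + 29/128*1/2 + 91/256*1/4 + 25/128*3/8 = 735/2048
  d_3[D] = 57/256*1/8 + 29/128*1/8 + 91/256*1/4 + 25/128*1/4 = 397/2048
d_3 = (A=455/2048, B=461/2048, C=735/2048, D=397/2048)
  d_4[A] = 455/2048*1/8 + 461/2048*1/4 + 735/2048*1/4 + 397/2048*1/4 = 3641/16384
  d_4[B] = 455/2048*3/8 + 461/2048*1/8 + 735/2048*1/4 + 397/2048*1/8 = 3693/16384
  d_4[C] = 455/2048*3/8 + 461/2048*1/2 + 735/2048*1/4 + 397/2048*3/8 = 2935/8192
  d_4[D] = 455/2048*1/8 + 461/2048*1/8 + 735/2048*1/4 + 397/2048*1/4 = 795/4096
d_4 = (A=3641/16384, B=3693/16384, C=2935/8192, D=795/4096)

Answer: 3641/16384 3693/16384 2935/8192 795/4096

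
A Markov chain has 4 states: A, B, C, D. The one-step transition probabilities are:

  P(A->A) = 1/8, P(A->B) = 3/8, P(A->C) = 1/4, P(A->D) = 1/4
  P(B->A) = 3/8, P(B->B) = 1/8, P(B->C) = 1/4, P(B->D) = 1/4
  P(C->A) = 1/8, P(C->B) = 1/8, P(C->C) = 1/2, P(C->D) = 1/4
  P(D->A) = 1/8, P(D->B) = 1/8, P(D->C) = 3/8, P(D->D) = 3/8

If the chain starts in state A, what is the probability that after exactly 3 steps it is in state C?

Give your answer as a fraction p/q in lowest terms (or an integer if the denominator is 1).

Computing P^3 by repeated multiplication:
P^1 =
  A: [1/8, 3/8, 1/4, 1/4]
  B: [3/8, 1/8, 1/4, 1/4]
  C: [1/8, 1/8, 1/2, 1/4]
  D: [1/8, 1/8, 3/8, 3/8]
P^2 =
  A: [7/32, 5/32, 11/32, 9/32]
  B: [5/32, 7/32, 11/32, 9/32]
  C: [5/32, 5/32, 13/32, 9/32]
  D: [5/32, 5/32, 25/64, 19/64]
P^3 =
  A: [21/128, 23/128, 95/256, 73/256]
  B: [23/128, 21/128, 95/256, 73/256]
  C: [21/128, 21/128, 99/256, 73/256]
  D: [21/128, 21/128, 197/512, 147/512]

(P^3)[A -> C] = 95/256

Answer: 95/256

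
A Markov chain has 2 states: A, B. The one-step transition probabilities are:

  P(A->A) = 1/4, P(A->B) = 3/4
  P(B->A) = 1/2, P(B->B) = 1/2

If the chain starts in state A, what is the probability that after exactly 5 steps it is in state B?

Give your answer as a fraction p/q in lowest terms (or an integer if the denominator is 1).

Answer: 615/1024

Derivation:
Computing P^5 by repeated multiplication:
P^1 =
  A: [1/4, 3/4]
  B: [1/2, 1/2]
P^2 =
  A: [7/16, 9/16]
  B: [3/8, 5/8]
P^3 =
  A: [25/64, 39/64]
  B: [13/32, 19/32]
P^4 =
  A: [103/256, 153/256]
  B: [51/128, 77/128]
P^5 =
  A: [409/1024, 615/1024]
  B: [205/512, 307/512]

(P^5)[A -> B] = 615/1024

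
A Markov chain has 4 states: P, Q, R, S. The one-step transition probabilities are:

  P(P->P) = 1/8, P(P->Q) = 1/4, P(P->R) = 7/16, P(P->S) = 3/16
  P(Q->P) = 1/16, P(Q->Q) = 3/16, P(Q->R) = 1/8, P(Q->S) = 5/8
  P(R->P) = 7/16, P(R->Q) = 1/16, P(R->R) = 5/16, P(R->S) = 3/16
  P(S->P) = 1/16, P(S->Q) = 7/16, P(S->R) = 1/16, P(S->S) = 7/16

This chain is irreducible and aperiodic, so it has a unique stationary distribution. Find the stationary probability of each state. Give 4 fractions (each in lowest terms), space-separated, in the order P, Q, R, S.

Answer: 34/249 23/83 29/166 205/498

Derivation:
The stationary distribution satisfies pi = pi * P, i.e.:
  pi_P = 1/8*pi_P + 1/16*pi_Q + 7/16*pi_R + 1/16*pi_S
  pi_Q = 1/4*pi_P + 3/16*pi_Q + 1/16*pi_R + 7/16*pi_S
  pi_R = 7/16*pi_P + 1/8*pi_Q + 5/16*pi_R + 1/16*pi_S
  pi_S = 3/16*pi_P + 5/8*pi_Q + 3/16*pi_R + 7/16*pi_S
with normalization: pi_P + pi_Q + pi_R + pi_S = 1.

Using the first 3 balance equations plus normalization, the linear system A*pi = b is:
  [-7/8, 1/16, 7/16, 1/16] . pi = 0
  [1/4, -13/16, 1/16, 7/16] . pi = 0
  [7/16, 1/8, -11/16, 1/16] . pi = 0
  [1, 1, 1, 1] . pi = 1

Solving yields:
  pi_P = 34/249
  pi_Q = 23/83
  pi_R = 29/166
  pi_S = 205/498

Verification (pi * P):
  34/249*1/8 + 23/83*1/16 + 29/166*7/16 + 205/498*1/16 = 34/249 = pi_P  (ok)
  34/249*1/4 + 23/83*3/16 + 29/166*1/16 + 205/498*7/16 = 23/83 = pi_Q  (ok)
  34/249*7/16 + 23/83*1/8 + 29/166*5/16 + 205/498*1/16 = 29/166 = pi_R  (ok)
  34/249*3/16 + 23/83*5/8 + 29/166*3/16 + 205/498*7/16 = 205/498 = pi_S  (ok)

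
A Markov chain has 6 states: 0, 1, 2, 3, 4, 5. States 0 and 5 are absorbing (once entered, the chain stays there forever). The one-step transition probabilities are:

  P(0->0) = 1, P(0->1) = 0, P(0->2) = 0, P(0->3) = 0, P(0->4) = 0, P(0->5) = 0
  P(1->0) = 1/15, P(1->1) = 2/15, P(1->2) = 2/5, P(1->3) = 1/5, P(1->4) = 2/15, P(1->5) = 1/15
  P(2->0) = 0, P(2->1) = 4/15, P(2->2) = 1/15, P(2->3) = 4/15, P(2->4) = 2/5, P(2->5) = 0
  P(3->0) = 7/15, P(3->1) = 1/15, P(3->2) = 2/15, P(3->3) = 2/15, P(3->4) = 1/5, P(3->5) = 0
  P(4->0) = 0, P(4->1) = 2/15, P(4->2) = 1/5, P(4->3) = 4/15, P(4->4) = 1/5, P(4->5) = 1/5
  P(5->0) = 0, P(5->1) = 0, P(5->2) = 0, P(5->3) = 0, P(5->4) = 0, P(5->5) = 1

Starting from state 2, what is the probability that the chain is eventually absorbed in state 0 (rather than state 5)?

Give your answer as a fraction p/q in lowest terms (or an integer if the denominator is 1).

Answer: 1094/1685

Derivation:
Let a_i = P(absorbed in 0 | start in state i).
Boundary conditions: a_0 = 1, a_5 = 0.
For each transient state i, a_i = sum_j P(i->j) * a_j:
  a_1 = 1/15*a_0 + 2/15*a_1 + 2/5*a_2 + 1/5*a_3 + 2/15*a_4 + 1/15*a_5
  a_2 = 0*a_0 + 4/15*a_1 + 1/15*a_2 + 4/15*a_3 + 2/5*a_4 + 0*a_5
  a_3 = 7/15*a_0 + 1/15*a_1 + 2/15*a_2 + 2/15*a_3 + 1/5*a_4 + 0*a_5
  a_4 = 0*a_0 + 2/15*a_1 + 1/5*a_2 + 4/15*a_3 + 1/5*a_4 + 1/5*a_5

Substituting a_0 = 1 and a_5 = 0, rearrange to (I - Q) a = r where r[i] = P(i -> 0):
  [13/15, -2/5, -1/5, -2/15] . (a_1, a_2, a_3, a_4) = 1/15
  [-4/15, 14/15, -4/15, -2/5] . (a_1, a_2, a_3, a_4) = 0
  [-1/15, -2/15, 13/15, -1/5] . (a_1, a_2, a_3, a_4) = 7/15
  [-2/15, -1/5, -4/15, 4/5] . (a_1, a_2, a_3, a_4) = 0

Solving yields:
  a_1 = 1091/1685
  a_2 = 1094/1685
  a_3 = 274/337
  a_4 = 912/1685

Starting state is 2, so the absorption probability is a_2 = 1094/1685.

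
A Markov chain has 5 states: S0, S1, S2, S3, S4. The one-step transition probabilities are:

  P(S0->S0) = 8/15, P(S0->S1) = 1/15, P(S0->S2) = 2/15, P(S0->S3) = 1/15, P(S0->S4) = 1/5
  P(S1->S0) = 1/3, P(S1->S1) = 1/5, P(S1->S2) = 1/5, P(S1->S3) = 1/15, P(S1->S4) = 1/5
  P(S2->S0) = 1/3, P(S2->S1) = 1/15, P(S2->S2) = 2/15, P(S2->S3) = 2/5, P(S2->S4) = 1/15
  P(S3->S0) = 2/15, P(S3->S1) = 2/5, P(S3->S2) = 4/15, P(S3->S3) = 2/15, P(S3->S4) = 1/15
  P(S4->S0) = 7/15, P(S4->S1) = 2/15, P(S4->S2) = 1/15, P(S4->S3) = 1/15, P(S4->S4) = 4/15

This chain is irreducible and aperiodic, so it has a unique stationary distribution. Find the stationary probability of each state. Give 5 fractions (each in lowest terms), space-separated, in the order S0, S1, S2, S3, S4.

Answer: 568/1369 4917/35594 2623/17797 2208/17797 6247/35594

Derivation:
The stationary distribution satisfies pi = pi * P, i.e.:
  pi_S0 = 8/15*pi_S0 + 1/3*pi_S1 + 1/3*pi_S2 + 2/15*pi_S3 + 7/15*pi_S4
  pi_S1 = 1/15*pi_S0 + 1/5*pi_S1 + 1/15*pi_S2 + 2/5*pi_S3 + 2/15*pi_S4
  pi_S2 = 2/15*pi_S0 + 1/5*pi_S1 + 2/15*pi_S2 + 4/15*pi_S3 + 1/15*pi_S4
  pi_S3 = 1/15*pi_S0 + 1/15*pi_S1 + 2/5*pi_S2 + 2/15*pi_S3 + 1/15*pi_S4
  pi_S4 = 1/5*pi_S0 + 1/5*pi_S1 + 1/15*pi_S2 + 1/15*pi_S3 + 4/15*pi_S4
with normalization: pi_S0 + pi_S1 + pi_S2 + pi_S3 + pi_S4 = 1.

Using the first 4 balance equations plus normalization, the linear system A*pi = b is:
  [-7/15, 1/3, 1/3, 2/15, 7/15] . pi = 0
  [1/15, -4/5, 1/15, 2/5, 2/15] . pi = 0
  [2/15, 1/5, -13/15, 4/15, 1/15] . pi = 0
  [1/15, 1/15, 2/5, -13/15, 1/15] . pi = 0
  [1, 1, 1, 1, 1] . pi = 1

Solving yields:
  pi_S0 = 568/1369
  pi_S1 = 4917/35594
  pi_S2 = 2623/17797
  pi_S3 = 2208/17797
  pi_S4 = 6247/35594

Verification (pi * P):
  568/1369*8/15 + 4917/35594*1/3 + 2623/17797*1/3 + 2208/17797*2/15 + 6247/35594*7/15 = 568/1369 = pi_S0  (ok)
  568/1369*1/15 + 4917/35594*1/5 + 2623/17797*1/15 + 2208/17797*2/5 + 6247/35594*2/15 = 4917/35594 = pi_S1  (ok)
  568/1369*2/15 + 4917/35594*1/5 + 2623/17797*2/15 + 2208/17797*4/15 + 6247/35594*1/15 = 2623/17797 = pi_S2  (ok)
  568/1369*1/15 + 4917/35594*1/15 + 2623/17797*2/5 + 2208/17797*2/15 + 6247/35594*1/15 = 2208/17797 = pi_S3  (ok)
  568/1369*1/5 + 4917/35594*1/5 + 2623/17797*1/15 + 2208/17797*1/15 + 6247/35594*4/15 = 6247/35594 = pi_S4  (ok)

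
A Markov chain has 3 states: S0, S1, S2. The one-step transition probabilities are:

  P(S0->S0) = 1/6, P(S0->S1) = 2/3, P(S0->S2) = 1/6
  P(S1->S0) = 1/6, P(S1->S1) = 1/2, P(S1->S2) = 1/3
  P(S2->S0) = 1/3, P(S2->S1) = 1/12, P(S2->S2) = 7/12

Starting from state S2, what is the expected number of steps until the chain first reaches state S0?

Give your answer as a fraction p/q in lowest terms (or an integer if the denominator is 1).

Let h_i = expected steps to first reach S0 from state i.
Boundary: h_S0 = 0.
First-step equations for the other states:
  h_S1 = 1 + 1/6*h_S0 + 1/2*h_S1 + 1/3*h_S2
  h_S2 = 1 + 1/3*h_S0 + 1/12*h_S1 + 7/12*h_S2

Substituting h_S0 = 0 and rearranging gives the linear system (I - Q) h = 1:
  [1/2, -1/3] . (h_S1, h_S2) = 1
  [-1/12, 5/12] . (h_S1, h_S2) = 1

Solving yields:
  h_S1 = 54/13
  h_S2 = 42/13

Starting state is S2, so the expected hitting time is h_S2 = 42/13.

Answer: 42/13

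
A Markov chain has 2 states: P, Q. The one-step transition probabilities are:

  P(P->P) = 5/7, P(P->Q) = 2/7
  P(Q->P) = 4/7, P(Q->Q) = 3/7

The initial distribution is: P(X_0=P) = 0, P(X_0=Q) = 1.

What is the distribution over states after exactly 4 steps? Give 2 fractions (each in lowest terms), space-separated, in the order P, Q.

Propagating the distribution step by step (d_{t+1} = d_t * P):
d_0 = (P=0, Q=1)
  d_1[P] = 0*5/7 + 1*4/7 = 4/7
  d_1[Q] = 0*2/7 + 1*3/7 = 3/7
d_1 = (P=4/7, Q=3/7)
  d_2[P] = 4/7*5/7 + 3/7*4/7 = 32/49
  d_2[Q] = 4/7*2/7 + 3/7*3/7 = 17/49
d_2 = (P=32/49, Q=17/49)
  d_3[P] = 32/49*5/7 + 17/49*4/7 = 228/343
  d_3[Q] = 32/49*2/7 + 17/49*3/7 = 115/343
d_3 = (P=228/343, Q=115/343)
  d_4[P] = 228/343*5/7 + 115/343*4/7 = 1600/2401
  d_4[Q] = 228/343*2/7 + 115/343*3/7 = 801/2401
d_4 = (P=1600/2401, Q=801/2401)

Answer: 1600/2401 801/2401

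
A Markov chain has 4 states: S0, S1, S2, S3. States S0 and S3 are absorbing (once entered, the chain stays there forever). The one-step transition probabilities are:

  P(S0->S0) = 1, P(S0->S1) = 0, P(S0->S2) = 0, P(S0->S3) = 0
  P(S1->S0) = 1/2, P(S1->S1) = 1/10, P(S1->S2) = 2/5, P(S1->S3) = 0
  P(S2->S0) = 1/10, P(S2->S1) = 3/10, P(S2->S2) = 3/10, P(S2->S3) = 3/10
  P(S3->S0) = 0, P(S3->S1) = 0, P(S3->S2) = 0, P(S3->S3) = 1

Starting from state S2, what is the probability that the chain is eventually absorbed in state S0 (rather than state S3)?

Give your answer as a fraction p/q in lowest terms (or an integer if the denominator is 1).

Answer: 8/17

Derivation:
Let a_i = P(absorbed in S0 | start in state i).
Boundary conditions: a_S0 = 1, a_S3 = 0.
For each transient state i, a_i = sum_j P(i->j) * a_j:
  a_S1 = 1/2*a_S0 + 1/10*a_S1 + 2/5*a_S2 + 0*a_S3
  a_S2 = 1/10*a_S0 + 3/10*a_S1 + 3/10*a_S2 + 3/10*a_S3

Substituting a_S0 = 1 and a_S3 = 0, rearrange to (I - Q) a = r where r[i] = P(i -> S0):
  [9/10, -2/5] . (a_S1, a_S2) = 1/2
  [-3/10, 7/10] . (a_S1, a_S2) = 1/10

Solving yields:
  a_S1 = 13/17
  a_S2 = 8/17

Starting state is S2, so the absorption probability is a_S2 = 8/17.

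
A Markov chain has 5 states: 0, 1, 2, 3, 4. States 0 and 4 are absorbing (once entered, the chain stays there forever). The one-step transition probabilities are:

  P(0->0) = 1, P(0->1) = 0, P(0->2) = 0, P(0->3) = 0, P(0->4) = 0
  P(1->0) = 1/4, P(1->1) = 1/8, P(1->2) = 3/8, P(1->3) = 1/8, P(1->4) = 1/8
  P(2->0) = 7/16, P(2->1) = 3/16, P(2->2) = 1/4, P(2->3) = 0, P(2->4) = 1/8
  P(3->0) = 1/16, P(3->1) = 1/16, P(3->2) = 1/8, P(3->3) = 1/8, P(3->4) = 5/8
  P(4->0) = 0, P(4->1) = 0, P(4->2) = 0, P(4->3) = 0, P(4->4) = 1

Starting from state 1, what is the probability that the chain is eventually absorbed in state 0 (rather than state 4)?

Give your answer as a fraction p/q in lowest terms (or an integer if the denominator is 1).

Answer: 82/129

Derivation:
Let a_i = P(absorbed in 0 | start in state i).
Boundary conditions: a_0 = 1, a_4 = 0.
For each transient state i, a_i = sum_j P(i->j) * a_j:
  a_1 = 1/4*a_0 + 1/8*a_1 + 3/8*a_2 + 1/8*a_3 + 1/8*a_4
  a_2 = 7/16*a_0 + 3/16*a_1 + 1/4*a_2 + 0*a_3 + 1/8*a_4
  a_3 = 1/16*a_0 + 1/16*a_1 + 1/8*a_2 + 1/8*a_3 + 5/8*a_4

Substituting a_0 = 1 and a_4 = 0, rearrange to (I - Q) a = r where r[i] = P(i -> 0):
  [7/8, -3/8, -1/8] . (a_1, a_2, a_3) = 1/4
  [-3/16, 3/4, 0] . (a_1, a_2, a_3) = 7/16
  [-1/16, -1/8, 7/8] . (a_1, a_2, a_3) = 1/16

Solving yields:
  a_1 = 82/129
  a_2 = 383/516
  a_3 = 115/516

Starting state is 1, so the absorption probability is a_1 = 82/129.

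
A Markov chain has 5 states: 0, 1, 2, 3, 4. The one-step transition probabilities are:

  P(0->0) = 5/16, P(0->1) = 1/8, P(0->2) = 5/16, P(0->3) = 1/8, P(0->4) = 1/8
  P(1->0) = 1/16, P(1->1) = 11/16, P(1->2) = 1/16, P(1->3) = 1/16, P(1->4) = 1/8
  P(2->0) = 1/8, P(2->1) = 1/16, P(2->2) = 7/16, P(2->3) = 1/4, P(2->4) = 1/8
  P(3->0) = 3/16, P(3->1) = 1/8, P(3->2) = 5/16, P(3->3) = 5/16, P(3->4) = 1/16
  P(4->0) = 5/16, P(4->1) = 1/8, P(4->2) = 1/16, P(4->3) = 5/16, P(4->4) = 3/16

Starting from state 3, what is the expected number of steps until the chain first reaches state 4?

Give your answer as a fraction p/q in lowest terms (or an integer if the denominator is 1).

Answer: 21056/2225

Derivation:
Let h_i = expected steps to first reach 4 from state i.
Boundary: h_4 = 0.
First-step equations for the other states:
  h_0 = 1 + 5/16*h_0 + 1/8*h_1 + 5/16*h_2 + 1/8*h_3 + 1/8*h_4
  h_1 = 1 + 1/16*h_0 + 11/16*h_1 + 1/16*h_2 + 1/16*h_3 + 1/8*h_4
  h_2 = 1 + 1/8*h_0 + 1/16*h_1 + 7/16*h_2 + 1/4*h_3 + 1/8*h_4
  h_3 = 1 + 3/16*h_0 + 1/8*h_1 + 5/16*h_2 + 5/16*h_3 + 1/16*h_4

Substituting h_4 = 0 and rearranging gives the linear system (I - Q) h = 1:
  [11/16, -1/8, -5/16, -1/8] . (h_0, h_1, h_2, h_3) = 1
  [-1/16, 5/16, -1/16, -1/16] . (h_0, h_1, h_2, h_3) = 1
  [-1/8, -1/16, 9/16, -1/4] . (h_0, h_1, h_2, h_3) = 1
  [-3/16, -1/8, -5/16, 11/16] . (h_0, h_1, h_2, h_3) = 1

Solving yields:
  h_0 = 19552/2225
  h_1 = 768/89
  h_2 = 19792/2225
  h_3 = 21056/2225

Starting state is 3, so the expected hitting time is h_3 = 21056/2225.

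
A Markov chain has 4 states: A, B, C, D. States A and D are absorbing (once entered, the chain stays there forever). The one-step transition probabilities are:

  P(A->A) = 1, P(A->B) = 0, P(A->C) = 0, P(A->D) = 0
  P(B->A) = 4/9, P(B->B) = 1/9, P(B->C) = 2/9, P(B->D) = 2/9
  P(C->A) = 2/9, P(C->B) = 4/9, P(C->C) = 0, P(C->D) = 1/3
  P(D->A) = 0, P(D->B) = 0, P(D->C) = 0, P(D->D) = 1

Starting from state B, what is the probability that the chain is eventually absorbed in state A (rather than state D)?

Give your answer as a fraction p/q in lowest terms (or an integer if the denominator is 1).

Answer: 5/8

Derivation:
Let a_i = P(absorbed in A | start in state i).
Boundary conditions: a_A = 1, a_D = 0.
For each transient state i, a_i = sum_j P(i->j) * a_j:
  a_B = 4/9*a_A + 1/9*a_B + 2/9*a_C + 2/9*a_D
  a_C = 2/9*a_A + 4/9*a_B + 0*a_C + 1/3*a_D

Substituting a_A = 1 and a_D = 0, rearrange to (I - Q) a = r where r[i] = P(i -> A):
  [8/9, -2/9] . (a_B, a_C) = 4/9
  [-4/9, 1] . (a_B, a_C) = 2/9

Solving yields:
  a_B = 5/8
  a_C = 1/2

Starting state is B, so the absorption probability is a_B = 5/8.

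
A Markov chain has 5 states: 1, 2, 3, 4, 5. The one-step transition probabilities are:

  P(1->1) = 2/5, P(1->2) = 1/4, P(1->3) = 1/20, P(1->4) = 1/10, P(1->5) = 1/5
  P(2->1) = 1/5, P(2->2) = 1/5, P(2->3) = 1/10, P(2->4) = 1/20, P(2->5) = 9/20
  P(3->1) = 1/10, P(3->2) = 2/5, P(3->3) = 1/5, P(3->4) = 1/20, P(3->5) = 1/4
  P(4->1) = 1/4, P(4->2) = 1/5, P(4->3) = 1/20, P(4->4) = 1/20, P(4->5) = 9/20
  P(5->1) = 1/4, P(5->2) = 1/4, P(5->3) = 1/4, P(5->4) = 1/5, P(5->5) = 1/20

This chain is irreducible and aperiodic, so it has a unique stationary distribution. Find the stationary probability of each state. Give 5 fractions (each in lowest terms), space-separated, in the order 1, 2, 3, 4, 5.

The stationary distribution satisfies pi = pi * P, i.e.:
  pi_1 = 2/5*pi_1 + 1/5*pi_2 + 1/10*pi_3 + 1/4*pi_4 + 1/4*pi_5
  pi_2 = 1/4*pi_1 + 1/5*pi_2 + 2/5*pi_3 + 1/5*pi_4 + 1/4*pi_5
  pi_3 = 1/20*pi_1 + 1/10*pi_2 + 1/5*pi_3 + 1/20*pi_4 + 1/4*pi_5
  pi_4 = 1/10*pi_1 + 1/20*pi_2 + 1/20*pi_3 + 1/20*pi_4 + 1/5*pi_5
  pi_5 = 1/5*pi_1 + 9/20*pi_2 + 1/4*pi_3 + 9/20*pi_4 + 1/20*pi_5
with normalization: pi_1 + pi_2 + pi_3 + pi_4 + pi_5 = 1.

Using the first 4 balance equations plus normalization, the linear system A*pi = b is:
  [-3/5, 1/5, 1/10, 1/4, 1/4] . pi = 0
  [1/4, -4/5, 2/5, 1/5, 1/4] . pi = 0
  [1/20, 1/10, -4/5, 1/20, 1/4] . pi = 0
  [1/10, 1/20, 1/20, -19/20, 1/5] . pi = 0
  [1, 1, 1, 1, 1] . pi = 1

Solving yields:
  pi_1 = 501/1960
  pi_2 = 1979/7840
  pi_3 = 1051/7840
  pi_4 = 397/3920
  pi_5 = 503/1960

Verification (pi * P):
  501/1960*2/5 + 1979/7840*1/5 + 1051/7840*1/10 + 397/3920*1/4 + 503/1960*1/4 = 501/1960 = pi_1  (ok)
  501/1960*1/4 + 1979/7840*1/5 + 1051/7840*2/5 + 397/3920*1/5 + 503/1960*1/4 = 1979/7840 = pi_2  (ok)
  501/1960*1/20 + 1979/7840*1/10 + 1051/7840*1/5 + 397/3920*1/20 + 503/1960*1/4 = 1051/7840 = pi_3  (ok)
  501/1960*1/10 + 1979/7840*1/20 + 1051/7840*1/20 + 397/3920*1/20 + 503/1960*1/5 = 397/3920 = pi_4  (ok)
  501/1960*1/5 + 1979/7840*9/20 + 1051/7840*1/4 + 397/3920*9/20 + 503/1960*1/20 = 503/1960 = pi_5  (ok)

Answer: 501/1960 1979/7840 1051/7840 397/3920 503/1960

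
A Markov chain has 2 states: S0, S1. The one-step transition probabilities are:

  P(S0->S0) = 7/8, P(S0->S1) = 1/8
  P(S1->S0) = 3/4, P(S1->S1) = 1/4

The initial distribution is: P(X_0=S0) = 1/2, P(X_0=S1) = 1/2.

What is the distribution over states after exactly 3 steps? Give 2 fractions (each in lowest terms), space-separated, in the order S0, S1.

Answer: 877/1024 147/1024

Derivation:
Propagating the distribution step by step (d_{t+1} = d_t * P):
d_0 = (S0=1/2, S1=1/2)
  d_1[S0] = 1/2*7/8 + 1/2*3/4 = 13/16
  d_1[S1] = 1/2*1/8 + 1/2*1/4 = 3/16
d_1 = (S0=13/16, S1=3/16)
  d_2[S0] = 13/16*7/8 + 3/16*3/4 = 109/128
  d_2[S1] = 13/16*1/8 + 3/16*1/4 = 19/128
d_2 = (S0=109/128, S1=19/128)
  d_3[S0] = 109/128*7/8 + 19/128*3/4 = 877/1024
  d_3[S1] = 109/128*1/8 + 19/128*1/4 = 147/1024
d_3 = (S0=877/1024, S1=147/1024)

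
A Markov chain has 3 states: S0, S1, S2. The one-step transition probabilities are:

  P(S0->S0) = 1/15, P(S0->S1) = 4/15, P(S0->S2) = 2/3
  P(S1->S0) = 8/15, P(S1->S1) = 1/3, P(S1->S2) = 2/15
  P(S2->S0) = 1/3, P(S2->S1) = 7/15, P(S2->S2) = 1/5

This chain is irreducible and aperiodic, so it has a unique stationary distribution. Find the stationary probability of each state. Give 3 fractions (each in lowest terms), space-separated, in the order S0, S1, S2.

Answer: 53/166 59/166 27/83

Derivation:
The stationary distribution satisfies pi = pi * P, i.e.:
  pi_S0 = 1/15*pi_S0 + 8/15*pi_S1 + 1/3*pi_S2
  pi_S1 = 4/15*pi_S0 + 1/3*pi_S1 + 7/15*pi_S2
  pi_S2 = 2/3*pi_S0 + 2/15*pi_S1 + 1/5*pi_S2
with normalization: pi_S0 + pi_S1 + pi_S2 = 1.

Using the first 2 balance equations plus normalization, the linear system A*pi = b is:
  [-14/15, 8/15, 1/3] . pi = 0
  [4/15, -2/3, 7/15] . pi = 0
  [1, 1, 1] . pi = 1

Solving yields:
  pi_S0 = 53/166
  pi_S1 = 59/166
  pi_S2 = 27/83

Verification (pi * P):
  53/166*1/15 + 59/166*8/15 + 27/83*1/3 = 53/166 = pi_S0  (ok)
  53/166*4/15 + 59/166*1/3 + 27/83*7/15 = 59/166 = pi_S1  (ok)
  53/166*2/3 + 59/166*2/15 + 27/83*1/5 = 27/83 = pi_S2  (ok)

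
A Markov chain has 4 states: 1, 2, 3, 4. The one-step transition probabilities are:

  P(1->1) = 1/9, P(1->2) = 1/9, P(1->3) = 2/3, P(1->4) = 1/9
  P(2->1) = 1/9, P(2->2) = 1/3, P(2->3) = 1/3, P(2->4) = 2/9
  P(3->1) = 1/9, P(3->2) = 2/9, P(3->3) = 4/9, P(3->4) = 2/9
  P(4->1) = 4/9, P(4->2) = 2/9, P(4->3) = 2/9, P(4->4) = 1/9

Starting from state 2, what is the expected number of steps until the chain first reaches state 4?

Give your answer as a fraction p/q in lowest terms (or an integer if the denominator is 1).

Let h_i = expected steps to first reach 4 from state i.
Boundary: h_4 = 0.
First-step equations for the other states:
  h_1 = 1 + 1/9*h_1 + 1/9*h_2 + 2/3*h_3 + 1/9*h_4
  h_2 = 1 + 1/9*h_1 + 1/3*h_2 + 1/3*h_3 + 2/9*h_4
  h_3 = 1 + 1/9*h_1 + 2/9*h_2 + 4/9*h_3 + 2/9*h_4

Substituting h_4 = 0 and rearranging gives the linear system (I - Q) h = 1:
  [8/9, -1/9, -2/3] . (h_1, h_2, h_3) = 1
  [-1/9, 2/3, -1/3] . (h_1, h_2, h_3) = 1
  [-1/9, -2/9, 5/9] . (h_1, h_2, h_3) = 1

Solving yields:
  h_1 = 90/17
  h_2 = 81/17
  h_3 = 81/17

Starting state is 2, so the expected hitting time is h_2 = 81/17.

Answer: 81/17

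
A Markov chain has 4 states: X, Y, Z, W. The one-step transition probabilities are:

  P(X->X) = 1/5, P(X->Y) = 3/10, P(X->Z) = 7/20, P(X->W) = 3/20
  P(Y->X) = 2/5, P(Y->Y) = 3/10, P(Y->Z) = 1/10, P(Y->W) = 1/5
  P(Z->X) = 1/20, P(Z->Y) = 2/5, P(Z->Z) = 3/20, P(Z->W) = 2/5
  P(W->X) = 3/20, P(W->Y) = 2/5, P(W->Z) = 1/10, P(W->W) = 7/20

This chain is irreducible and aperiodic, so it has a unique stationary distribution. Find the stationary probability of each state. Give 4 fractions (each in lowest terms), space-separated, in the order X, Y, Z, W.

Answer: 107/464 159/464 77/464 121/464

Derivation:
The stationary distribution satisfies pi = pi * P, i.e.:
  pi_X = 1/5*pi_X + 2/5*pi_Y + 1/20*pi_Z + 3/20*pi_W
  pi_Y = 3/10*pi_X + 3/10*pi_Y + 2/5*pi_Z + 2/5*pi_W
  pi_Z = 7/20*pi_X + 1/10*pi_Y + 3/20*pi_Z + 1/10*pi_W
  pi_W = 3/20*pi_X + 1/5*pi_Y + 2/5*pi_Z + 7/20*pi_W
with normalization: pi_X + pi_Y + pi_Z + pi_W = 1.

Using the first 3 balance equations plus normalization, the linear system A*pi = b is:
  [-4/5, 2/5, 1/20, 3/20] . pi = 0
  [3/10, -7/10, 2/5, 2/5] . pi = 0
  [7/20, 1/10, -17/20, 1/10] . pi = 0
  [1, 1, 1, 1] . pi = 1

Solving yields:
  pi_X = 107/464
  pi_Y = 159/464
  pi_Z = 77/464
  pi_W = 121/464

Verification (pi * P):
  107/464*1/5 + 159/464*2/5 + 77/464*1/20 + 121/464*3/20 = 107/464 = pi_X  (ok)
  107/464*3/10 + 159/464*3/10 + 77/464*2/5 + 121/464*2/5 = 159/464 = pi_Y  (ok)
  107/464*7/20 + 159/464*1/10 + 77/464*3/20 + 121/464*1/10 = 77/464 = pi_Z  (ok)
  107/464*3/20 + 159/464*1/5 + 77/464*2/5 + 121/464*7/20 = 121/464 = pi_W  (ok)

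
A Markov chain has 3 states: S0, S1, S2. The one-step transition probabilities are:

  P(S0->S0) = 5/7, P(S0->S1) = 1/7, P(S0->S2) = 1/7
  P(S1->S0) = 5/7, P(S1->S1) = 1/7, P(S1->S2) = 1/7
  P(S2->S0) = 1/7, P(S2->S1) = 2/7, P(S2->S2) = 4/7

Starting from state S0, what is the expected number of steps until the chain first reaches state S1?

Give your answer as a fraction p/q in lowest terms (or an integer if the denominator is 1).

Let h_i = expected steps to first reach S1 from state i.
Boundary: h_S1 = 0.
First-step equations for the other states:
  h_S0 = 1 + 5/7*h_S0 + 1/7*h_S1 + 1/7*h_S2
  h_S2 = 1 + 1/7*h_S0 + 2/7*h_S1 + 4/7*h_S2

Substituting h_S1 = 0 and rearranging gives the linear system (I - Q) h = 1:
  [2/7, -1/7] . (h_S0, h_S2) = 1
  [-1/7, 3/7] . (h_S0, h_S2) = 1

Solving yields:
  h_S0 = 28/5
  h_S2 = 21/5

Starting state is S0, so the expected hitting time is h_S0 = 28/5.

Answer: 28/5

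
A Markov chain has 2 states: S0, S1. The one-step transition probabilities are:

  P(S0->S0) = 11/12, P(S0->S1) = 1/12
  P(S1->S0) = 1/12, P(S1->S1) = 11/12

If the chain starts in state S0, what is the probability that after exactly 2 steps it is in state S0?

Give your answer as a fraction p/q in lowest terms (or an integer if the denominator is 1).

Computing P^2 by repeated multiplication:
P^1 =
  S0: [11/12, 1/12]
  S1: [1/12, 11/12]
P^2 =
  S0: [61/72, 11/72]
  S1: [11/72, 61/72]

(P^2)[S0 -> S0] = 61/72

Answer: 61/72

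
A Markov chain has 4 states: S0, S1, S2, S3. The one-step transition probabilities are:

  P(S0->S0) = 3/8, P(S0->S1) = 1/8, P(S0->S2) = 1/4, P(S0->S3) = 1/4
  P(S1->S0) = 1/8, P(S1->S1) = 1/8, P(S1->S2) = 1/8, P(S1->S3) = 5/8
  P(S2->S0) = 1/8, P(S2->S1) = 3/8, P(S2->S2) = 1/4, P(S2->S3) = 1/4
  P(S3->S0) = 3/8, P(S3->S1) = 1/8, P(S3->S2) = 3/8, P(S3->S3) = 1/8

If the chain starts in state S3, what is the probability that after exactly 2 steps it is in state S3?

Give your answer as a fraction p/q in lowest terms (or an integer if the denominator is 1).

Computing P^2 by repeated multiplication:
P^1 =
  S0: [3/8, 1/8, 1/4, 1/4]
  S1: [1/8, 1/8, 1/8, 5/8]
  S2: [1/8, 3/8, 1/4, 1/4]
  S3: [3/8, 1/8, 3/8, 1/8]
P^2 =
  S0: [9/32, 3/16, 17/64, 17/64]
  S1: [5/16, 5/32, 5/16, 7/32]
  S2: [7/32, 3/16, 15/64, 23/64]
  S3: [1/4, 7/32, 1/4, 9/32]

(P^2)[S3 -> S3] = 9/32

Answer: 9/32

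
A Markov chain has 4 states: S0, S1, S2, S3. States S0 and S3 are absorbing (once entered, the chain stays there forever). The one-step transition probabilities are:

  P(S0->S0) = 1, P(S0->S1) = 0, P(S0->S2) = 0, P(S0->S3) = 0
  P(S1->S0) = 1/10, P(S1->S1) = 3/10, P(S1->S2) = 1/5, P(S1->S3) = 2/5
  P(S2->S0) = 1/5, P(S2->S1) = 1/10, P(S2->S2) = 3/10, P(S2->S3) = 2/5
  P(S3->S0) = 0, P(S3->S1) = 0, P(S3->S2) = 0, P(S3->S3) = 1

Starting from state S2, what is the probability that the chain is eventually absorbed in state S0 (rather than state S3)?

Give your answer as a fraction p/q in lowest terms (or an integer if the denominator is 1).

Let a_i = P(absorbed in S0 | start in state i).
Boundary conditions: a_S0 = 1, a_S3 = 0.
For each transient state i, a_i = sum_j P(i->j) * a_j:
  a_S1 = 1/10*a_S0 + 3/10*a_S1 + 1/5*a_S2 + 2/5*a_S3
  a_S2 = 1/5*a_S0 + 1/10*a_S1 + 3/10*a_S2 + 2/5*a_S3

Substituting a_S0 = 1 and a_S3 = 0, rearrange to (I - Q) a = r where r[i] = P(i -> S0):
  [7/10, -1/5] . (a_S1, a_S2) = 1/10
  [-1/10, 7/10] . (a_S1, a_S2) = 1/5

Solving yields:
  a_S1 = 11/47
  a_S2 = 15/47

Starting state is S2, so the absorption probability is a_S2 = 15/47.

Answer: 15/47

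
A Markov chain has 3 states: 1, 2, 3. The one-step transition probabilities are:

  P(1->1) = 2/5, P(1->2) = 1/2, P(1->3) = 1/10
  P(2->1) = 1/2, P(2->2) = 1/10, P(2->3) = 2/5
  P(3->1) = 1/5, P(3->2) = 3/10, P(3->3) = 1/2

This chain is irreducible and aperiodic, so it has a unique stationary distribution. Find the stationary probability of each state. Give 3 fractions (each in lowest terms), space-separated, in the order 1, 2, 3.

The stationary distribution satisfies pi = pi * P, i.e.:
  pi_1 = 2/5*pi_1 + 1/2*pi_2 + 1/5*pi_3
  pi_2 = 1/2*pi_1 + 1/10*pi_2 + 3/10*pi_3
  pi_3 = 1/10*pi_1 + 2/5*pi_2 + 1/2*pi_3
with normalization: pi_1 + pi_2 + pi_3 = 1.

Using the first 2 balance equations plus normalization, the linear system A*pi = b is:
  [-3/5, 1/2, 1/5] . pi = 0
  [1/2, -9/10, 3/10] . pi = 0
  [1, 1, 1] . pi = 1

Solving yields:
  pi_1 = 11/30
  pi_2 = 14/45
  pi_3 = 29/90

Verification (pi * P):
  11/30*2/5 + 14/45*1/2 + 29/90*1/5 = 11/30 = pi_1  (ok)
  11/30*1/2 + 14/45*1/10 + 29/90*3/10 = 14/45 = pi_2  (ok)
  11/30*1/10 + 14/45*2/5 + 29/90*1/2 = 29/90 = pi_3  (ok)

Answer: 11/30 14/45 29/90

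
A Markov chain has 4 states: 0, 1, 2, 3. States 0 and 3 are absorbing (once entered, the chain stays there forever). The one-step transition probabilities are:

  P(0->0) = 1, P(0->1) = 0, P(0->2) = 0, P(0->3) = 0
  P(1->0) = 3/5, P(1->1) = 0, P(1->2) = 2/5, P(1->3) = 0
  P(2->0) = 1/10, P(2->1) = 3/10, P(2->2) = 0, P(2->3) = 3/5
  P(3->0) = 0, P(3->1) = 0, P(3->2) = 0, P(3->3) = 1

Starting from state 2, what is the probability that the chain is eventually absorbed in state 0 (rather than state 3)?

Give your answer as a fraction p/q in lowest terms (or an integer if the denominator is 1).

Let a_i = P(absorbed in 0 | start in state i).
Boundary conditions: a_0 = 1, a_3 = 0.
For each transient state i, a_i = sum_j P(i->j) * a_j:
  a_1 = 3/5*a_0 + 0*a_1 + 2/5*a_2 + 0*a_3
  a_2 = 1/10*a_0 + 3/10*a_1 + 0*a_2 + 3/5*a_3

Substituting a_0 = 1 and a_3 = 0, rearrange to (I - Q) a = r where r[i] = P(i -> 0):
  [1, -2/5] . (a_1, a_2) = 3/5
  [-3/10, 1] . (a_1, a_2) = 1/10

Solving yields:
  a_1 = 8/11
  a_2 = 7/22

Starting state is 2, so the absorption probability is a_2 = 7/22.

Answer: 7/22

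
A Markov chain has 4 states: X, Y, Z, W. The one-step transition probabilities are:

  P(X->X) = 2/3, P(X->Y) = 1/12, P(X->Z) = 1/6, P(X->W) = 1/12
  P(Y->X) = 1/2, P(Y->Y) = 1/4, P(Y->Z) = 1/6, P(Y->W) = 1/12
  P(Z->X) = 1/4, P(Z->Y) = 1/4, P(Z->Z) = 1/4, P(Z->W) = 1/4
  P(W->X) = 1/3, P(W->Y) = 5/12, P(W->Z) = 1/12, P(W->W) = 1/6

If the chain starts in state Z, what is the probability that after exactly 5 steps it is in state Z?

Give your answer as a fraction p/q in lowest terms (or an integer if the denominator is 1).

Computing P^5 by repeated multiplication:
P^1 =
  X: [2/3, 1/12, 1/6, 1/12]
  Y: [1/2, 1/4, 1/6, 1/12]
  Z: [1/4, 1/4, 1/4, 1/4]
  W: [1/3, 5/12, 1/12, 1/6]
P^2 =
  X: [5/9, 11/72, 25/144, 17/144]
  Y: [19/36, 13/72, 25/144, 17/144]
  Z: [7/16, 1/4, 1/6, 7/48]
  W: [73/144, 2/9, 23/144, 1/9]
P^3 =
  X: [305/576, 17/96, 37/216, 211/1728]
  Y: [907/1728, 157/864, 37/216, 211/1728]
  Z: [73/144, 29/144, 97/576, 71/576]
  W: [101/192, 53/288, 295/1728, 103/864]
P^4 =
  X: [1361/2592, 59/324, 3541/20736, 2531/20736]
  Y: [151/288, 79/432, 3541/20736, 2531/20736]
  Z: [3607/6912, 643/3456, 589/3456, 841/6912]
  W: [10889/20736, 1889/10368, 3545/20736, 631/5184]
P^5 =
  X: [130507/248832, 22747/124416, 21241/124416, 30349/248832]
  Y: [130475/248832, 22763/124416, 21241/124416, 30349/248832]
  Z: [805/1536, 1267/6912, 14161/82944, 10109/82944]
  W: [130511/248832, 22739/124416, 42493/248832, 15175/124416]

(P^5)[Z -> Z] = 14161/82944

Answer: 14161/82944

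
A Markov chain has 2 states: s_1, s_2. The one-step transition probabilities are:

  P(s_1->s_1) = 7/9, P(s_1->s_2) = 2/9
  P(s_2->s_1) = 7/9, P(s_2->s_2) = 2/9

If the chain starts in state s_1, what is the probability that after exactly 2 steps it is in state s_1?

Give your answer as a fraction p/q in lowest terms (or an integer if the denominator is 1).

Computing P^2 by repeated multiplication:
P^1 =
  s_1: [7/9, 2/9]
  s_2: [7/9, 2/9]
P^2 =
  s_1: [7/9, 2/9]
  s_2: [7/9, 2/9]

(P^2)[s_1 -> s_1] = 7/9

Answer: 7/9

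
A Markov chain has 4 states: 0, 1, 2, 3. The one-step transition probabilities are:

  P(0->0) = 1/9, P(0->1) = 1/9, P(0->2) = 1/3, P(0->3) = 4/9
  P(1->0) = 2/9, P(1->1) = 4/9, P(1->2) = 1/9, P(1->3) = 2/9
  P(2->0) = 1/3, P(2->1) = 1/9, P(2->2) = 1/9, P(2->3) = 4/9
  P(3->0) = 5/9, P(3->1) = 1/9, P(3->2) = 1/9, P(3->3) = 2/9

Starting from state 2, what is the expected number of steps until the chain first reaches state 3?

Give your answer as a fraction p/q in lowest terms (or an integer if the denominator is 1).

Answer: 27/11

Derivation:
Let h_i = expected steps to first reach 3 from state i.
Boundary: h_3 = 0.
First-step equations for the other states:
  h_0 = 1 + 1/9*h_0 + 1/9*h_1 + 1/3*h_2 + 4/9*h_3
  h_1 = 1 + 2/9*h_0 + 4/9*h_1 + 1/9*h_2 + 2/9*h_3
  h_2 = 1 + 1/3*h_0 + 1/9*h_1 + 1/9*h_2 + 4/9*h_3

Substituting h_3 = 0 and rearranging gives the linear system (I - Q) h = 1:
  [8/9, -1/9, -1/3] . (h_0, h_1, h_2) = 1
  [-2/9, 5/9, -1/9] . (h_0, h_1, h_2) = 1
  [-1/3, -1/9, 8/9] . (h_0, h_1, h_2) = 1

Solving yields:
  h_0 = 27/11
  h_1 = 36/11
  h_2 = 27/11

Starting state is 2, so the expected hitting time is h_2 = 27/11.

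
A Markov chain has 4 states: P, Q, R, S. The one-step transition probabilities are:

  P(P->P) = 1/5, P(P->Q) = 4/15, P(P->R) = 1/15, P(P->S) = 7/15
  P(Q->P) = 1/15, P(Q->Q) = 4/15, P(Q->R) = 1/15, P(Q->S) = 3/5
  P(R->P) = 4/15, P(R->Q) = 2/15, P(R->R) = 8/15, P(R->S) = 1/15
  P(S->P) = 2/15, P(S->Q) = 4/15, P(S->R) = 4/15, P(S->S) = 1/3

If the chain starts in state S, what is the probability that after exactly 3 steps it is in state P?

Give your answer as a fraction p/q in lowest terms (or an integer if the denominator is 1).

Answer: 22/135

Derivation:
Computing P^3 by repeated multiplication:
P^1 =
  P: [1/5, 4/15, 1/15, 7/15]
  Q: [1/15, 4/15, 1/15, 3/5]
  R: [4/15, 2/15, 8/15, 1/15]
  S: [2/15, 4/15, 4/15, 1/3]
P^2 =
  P: [31/225, 58/225, 43/225, 31/75]
  Q: [29/225, 58/225, 49/225, 89/225]
  R: [16/75, 44/225, 74/225, 59/225]
  S: [4/25, 52/225, 58/225, 79/225]
P^3 =
  P: [509/3375, 814/3375, 161/675, 1247/3375]
  Q: [173/1125, 802/3375, 167/675, 1219/3375]
  R: [602/3375, 752/3375, 184/675, 367/1125]
  S: [22/135, 784/3375, 868/3375, 391/1125]

(P^3)[S -> P] = 22/135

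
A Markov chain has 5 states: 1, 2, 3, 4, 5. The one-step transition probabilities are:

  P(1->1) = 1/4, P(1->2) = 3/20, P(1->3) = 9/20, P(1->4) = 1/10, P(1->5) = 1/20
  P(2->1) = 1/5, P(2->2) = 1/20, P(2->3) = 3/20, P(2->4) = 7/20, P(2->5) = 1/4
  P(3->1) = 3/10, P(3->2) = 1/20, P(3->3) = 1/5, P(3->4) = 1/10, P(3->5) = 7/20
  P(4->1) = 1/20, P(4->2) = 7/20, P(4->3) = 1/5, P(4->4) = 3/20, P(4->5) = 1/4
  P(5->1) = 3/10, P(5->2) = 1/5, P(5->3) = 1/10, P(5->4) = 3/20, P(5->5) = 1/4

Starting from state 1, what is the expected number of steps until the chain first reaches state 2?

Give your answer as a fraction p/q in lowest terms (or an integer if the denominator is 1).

Let h_i = expected steps to first reach 2 from state i.
Boundary: h_2 = 0.
First-step equations for the other states:
  h_1 = 1 + 1/4*h_1 + 3/20*h_2 + 9/20*h_3 + 1/10*h_4 + 1/20*h_5
  h_3 = 1 + 3/10*h_1 + 1/20*h_2 + 1/5*h_3 + 1/10*h_4 + 7/20*h_5
  h_4 = 1 + 1/20*h_1 + 7/20*h_2 + 1/5*h_3 + 3/20*h_4 + 1/4*h_5
  h_5 = 1 + 3/10*h_1 + 1/5*h_2 + 1/10*h_3 + 3/20*h_4 + 1/4*h_5

Substituting h_2 = 0 and rearranging gives the linear system (I - Q) h = 1:
  [3/4, -9/20, -1/10, -1/20] . (h_1, h_3, h_4, h_5) = 1
  [-3/10, 4/5, -1/10, -7/20] . (h_1, h_3, h_4, h_5) = 1
  [-1/20, -1/5, 17/20, -1/4] . (h_1, h_3, h_4, h_5) = 1
  [-3/10, -1/10, -3/20, 3/4] . (h_1, h_3, h_4, h_5) = 1

Solving yields:
  h_1 = 11104/1719
  h_3 = 11720/1719
  h_4 = 25096/5157
  h_5 = 29908/5157

Starting state is 1, so the expected hitting time is h_1 = 11104/1719.

Answer: 11104/1719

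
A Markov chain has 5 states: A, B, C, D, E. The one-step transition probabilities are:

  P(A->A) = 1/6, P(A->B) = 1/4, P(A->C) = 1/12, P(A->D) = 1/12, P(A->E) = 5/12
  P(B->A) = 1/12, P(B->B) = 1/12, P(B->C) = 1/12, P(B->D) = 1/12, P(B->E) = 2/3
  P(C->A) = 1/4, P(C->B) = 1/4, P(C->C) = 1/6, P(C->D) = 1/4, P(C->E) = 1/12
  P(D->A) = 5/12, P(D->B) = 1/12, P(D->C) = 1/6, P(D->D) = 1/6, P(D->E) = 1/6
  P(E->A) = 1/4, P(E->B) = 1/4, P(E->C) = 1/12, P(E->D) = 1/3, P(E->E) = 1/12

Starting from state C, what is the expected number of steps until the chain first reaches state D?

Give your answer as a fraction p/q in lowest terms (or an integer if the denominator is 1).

Let h_i = expected steps to first reach D from state i.
Boundary: h_D = 0.
First-step equations for the other states:
  h_A = 1 + 1/6*h_A + 1/4*h_B + 1/12*h_C + 1/12*h_D + 5/12*h_E
  h_B = 1 + 1/12*h_A + 1/12*h_B + 1/12*h_C + 1/12*h_D + 2/3*h_E
  h_C = 1 + 1/4*h_A + 1/4*h_B + 1/6*h_C + 1/4*h_D + 1/12*h_E
  h_E = 1 + 1/4*h_A + 1/4*h_B + 1/12*h_C + 1/3*h_D + 1/12*h_E

Substituting h_D = 0 and rearranging gives the linear system (I - Q) h = 1:
  [5/6, -1/4, -1/12, -5/12] . (h_A, h_B, h_C, h_E) = 1
  [-1/12, 11/12, -1/12, -2/3] . (h_A, h_B, h_C, h_E) = 1
  [-1/4, -1/4, 5/6, -1/12] . (h_A, h_B, h_C, h_E) = 1
  [-1/4, -1/4, -1/12, 11/12] . (h_A, h_B, h_C, h_E) = 1

Solving yields:
  h_A = 29568/5351
  h_B = 28380/5351
  h_C = 26208/5351
  h_E = 24024/5351

Starting state is C, so the expected hitting time is h_C = 26208/5351.

Answer: 26208/5351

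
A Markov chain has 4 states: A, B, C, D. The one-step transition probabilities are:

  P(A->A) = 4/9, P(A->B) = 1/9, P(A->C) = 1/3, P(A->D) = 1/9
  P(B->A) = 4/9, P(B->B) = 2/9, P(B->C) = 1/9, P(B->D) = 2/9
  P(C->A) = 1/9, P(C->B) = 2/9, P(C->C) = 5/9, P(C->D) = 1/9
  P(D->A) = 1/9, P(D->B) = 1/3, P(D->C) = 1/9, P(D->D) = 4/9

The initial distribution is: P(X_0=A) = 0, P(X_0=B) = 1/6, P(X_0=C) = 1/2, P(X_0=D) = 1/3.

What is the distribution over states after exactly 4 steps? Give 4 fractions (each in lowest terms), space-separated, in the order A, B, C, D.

Propagating the distribution step by step (d_{t+1} = d_t * P):
d_0 = (A=0, B=1/6, C=1/2, D=1/3)
  d_1[A] = 0*4/9 + 1/6*4/9 + 1/2*1/9 + 1/3*1/9 = 1/6
  d_1[B] = 0*1/9 + 1/6*2/9 + 1/2*2/9 + 1/3*1/3 = 7/27
  d_1[C] = 0*1/3 + 1/6*1/9 + 1/2*5/9 + 1/3*1/9 = 1/3
  d_1[D] = 0*1/9 + 1/6*2/9 + 1/2*1/9 + 1/3*4/9 = 13/54
d_1 = (A=1/6, B=7/27, C=1/3, D=13/54)
  d_2[A] = 1/6*4/9 + 7/27*4/9 + 1/3*1/9 + 13/54*1/9 = 41/162
  d_2[B] = 1/6*1/9 + 7/27*2/9 + 1/3*2/9 + 13/54*1/3 = 56/243
  d_2[C] = 1/6*1/3 + 7/27*1/9 + 1/3*5/9 + 13/54*1/9 = 8/27
  d_2[D] = 1/6*1/9 + 7/27*2/9 + 1/3*1/9 + 13/54*4/9 = 107/486
d_2 = (A=41/162, B=56/243, C=8/27, D=107/486)
  d_3[A] = 41/162*4/9 + 56/243*4/9 + 8/27*1/9 + 107/486*1/9 = 397/1458
  d_3[B] = 41/162*1/9 + 56/243*2/9 + 8/27*2/9 + 107/486*1/3 = 478/2187
  d_3[C] = 41/162*1/3 + 56/243*1/9 + 8/27*5/9 + 107/486*1/9 = 218/729
  d_3[D] = 41/162*1/9 + 56/243*2/9 + 8/27*1/9 + 107/486*4/9 = 919/4374
d_3 = (A=397/1458, B=478/2187, C=218/729, D=919/4374)
  d_4[A] = 397/1458*4/9 + 478/2187*4/9 + 218/729*1/9 + 919/4374*1/9 = 3605/13122
  d_4[B] = 397/1458*1/9 + 478/2187*2/9 + 218/729*2/9 + 919/4374*1/3 = 4238/19683
  d_4[C] = 397/1458*1/3 + 478/2187*1/9 + 218/729*5/9 + 919/4374*1/9 = 74/243
  d_4[D] = 397/1458*1/9 + 478/2187*2/9 + 218/729*1/9 + 919/4374*4/9 = 8087/39366
d_4 = (A=3605/13122, B=4238/19683, C=74/243, D=8087/39366)

Answer: 3605/13122 4238/19683 74/243 8087/39366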